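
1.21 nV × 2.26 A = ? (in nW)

1.21 × 10^-9 × 2.26 = 2.7346 × 10^-9 W

2.7346 nW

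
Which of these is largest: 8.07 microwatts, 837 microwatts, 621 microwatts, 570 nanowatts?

837 microwatts

8.07 microwatts = 0.00000807 watts
837 microwatts = 0.000837 watts
621 microwatts = 0.000621 watts
570 nanowatts = 0.00000057 watts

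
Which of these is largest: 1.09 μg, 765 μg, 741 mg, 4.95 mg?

1.09 μg = 0.00000109 g
765 μg = 0.000765 g
741 mg = 0.741 g
4.95 mg = 0.00495 g

741 mg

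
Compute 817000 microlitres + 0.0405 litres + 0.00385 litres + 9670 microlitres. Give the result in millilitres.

In millilitres:
  817000 microlitres = 817000 × 10⁻³ millilitres = 817
  0.0405 litres = 0.0405 × 10³ millilitres = 40.5
  0.00385 litres = 0.00385 × 10³ millilitres = 3.85
  9670 microlitres = 9670 × 10⁻³ millilitres = 9.67
Sum: 817 + 40.5 + 3.85 + 9.67 = 871.02

871.02 millilitres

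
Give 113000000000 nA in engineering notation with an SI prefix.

= 113 A; mantissa already in [1, 1000).

113 A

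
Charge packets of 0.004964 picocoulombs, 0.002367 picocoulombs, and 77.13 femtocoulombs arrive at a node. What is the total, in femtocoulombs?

84.461 femtocoulombs

In femtocoulombs:
  0.004964 picocoulombs = 0.004964 × 10^3 femtocoulombs = 4.964
  0.002367 picocoulombs = 0.002367 × 10^3 femtocoulombs = 2.367
  77.13 femtocoulombs → 77.13
Sum: 4.964 + 2.367 + 77.13 = 84.461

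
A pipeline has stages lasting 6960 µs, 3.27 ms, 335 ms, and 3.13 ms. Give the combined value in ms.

348.36 ms

In ms:
  6960 µs = 6960 × 10^-3 ms = 6.96
  3.27 ms → 3.27
  335 ms → 335
  3.13 ms → 3.13
Sum: 6.96 + 3.27 + 335 + 3.13 = 348.36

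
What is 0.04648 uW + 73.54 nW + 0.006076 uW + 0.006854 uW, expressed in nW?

In nW:
  0.04648 uW = 0.04648e3 nW = 46.48
  73.54 nW → 73.54
  0.006076 uW = 0.006076e3 nW = 6.076
  0.006854 uW = 0.006854e3 nW = 6.854
Sum: 46.48 + 73.54 + 6.076 + 6.854 = 132.95

132.95 nW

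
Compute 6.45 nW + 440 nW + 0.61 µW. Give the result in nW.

1056.45 nW

In nW:
  6.45 nW → 6.45
  440 nW → 440
  0.61 µW = 0.61 × 10^3 nW = 610
Sum: 6.45 + 440 + 610 = 1056.45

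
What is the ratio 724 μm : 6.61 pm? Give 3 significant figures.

110000000

(724e-6) / (6.61e-12) = 109.5e6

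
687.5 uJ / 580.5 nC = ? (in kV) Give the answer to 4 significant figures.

(687.5 × 10⁻⁶) / (580.5 × 10⁻⁹) = 1.18432 × 10³ V

1.184 kV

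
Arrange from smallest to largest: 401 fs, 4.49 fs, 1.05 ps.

401 fs = 0.000000000000401 s
4.49 fs = 0.00000000000000449 s
1.05 ps = 0.00000000000105 s

4.49 fs < 401 fs < 1.05 ps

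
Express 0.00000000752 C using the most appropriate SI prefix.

7.52 nC

= 7.52 × 10⁻⁹ C; 10⁻⁹ is nano.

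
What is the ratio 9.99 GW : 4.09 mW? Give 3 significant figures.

(9.99 × 10⁹) / (4.09 × 10⁻³) = 2.443 × 10¹²

2440000000000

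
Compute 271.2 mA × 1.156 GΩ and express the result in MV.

313.5072 MV

271.2 × 10⁻³ × 1.156 × 10⁹ = 313.5072 × 10⁶ V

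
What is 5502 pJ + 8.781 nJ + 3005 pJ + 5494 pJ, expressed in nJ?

In nJ:
  5502 pJ = 5502 × 10⁻³ nJ = 5.502
  8.781 nJ → 8.781
  3005 pJ = 3005 × 10⁻³ nJ = 3.005
  5494 pJ = 5494 × 10⁻³ nJ = 5.494
Sum: 5.502 + 8.781 + 3.005 + 5.494 = 22.782

22.782 nJ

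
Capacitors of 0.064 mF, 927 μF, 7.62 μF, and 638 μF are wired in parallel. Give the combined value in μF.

In μF:
  0.064 mF = 0.064 × 10^3 μF = 64
  927 μF → 927
  7.62 μF → 7.62
  638 μF → 638
Sum: 64 + 927 + 7.62 + 638 = 1636.62

1636.62 μF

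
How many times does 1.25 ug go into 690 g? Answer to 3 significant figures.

552000000

(690) / (1.25 × 10^-6) = 552 × 10^6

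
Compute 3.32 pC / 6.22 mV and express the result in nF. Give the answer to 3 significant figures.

0.534 nF

(3.32 × 10⁻¹²) / (6.22 × 10⁻³) = 0.53376 × 10⁻⁹ F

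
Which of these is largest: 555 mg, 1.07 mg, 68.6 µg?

555 mg

555 mg = 0.555 g
1.07 mg = 0.00107 g
68.6 µg = 0.0000686 g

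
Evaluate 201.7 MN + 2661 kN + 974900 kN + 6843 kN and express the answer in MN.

1186.104 MN

In MN:
  201.7 MN → 201.7
  2661 kN = 2661 × 10⁻³ MN = 2.661
  974900 kN = 974900 × 10⁻³ MN = 974.9
  6843 kN = 6843 × 10⁻³ MN = 6.843
Sum: 201.7 + 2.661 + 974.9 + 6.843 = 1186.104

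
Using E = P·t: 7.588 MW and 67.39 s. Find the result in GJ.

0.51135532 GJ

7.588 × 10^6 × 67.39 = 511.35532 × 10^6 J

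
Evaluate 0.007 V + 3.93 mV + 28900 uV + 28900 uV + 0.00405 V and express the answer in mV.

In mV:
  0.007 V = 0.007 × 10³ mV = 7
  3.93 mV → 3.93
  28900 uV = 28900 × 10⁻³ mV = 28.9
  28900 uV = 28900 × 10⁻³ mV = 28.9
  0.00405 V = 0.00405 × 10³ mV = 4.05
Sum: 7 + 3.93 + 28.9 + 28.9 + 4.05 = 72.78

72.78 mV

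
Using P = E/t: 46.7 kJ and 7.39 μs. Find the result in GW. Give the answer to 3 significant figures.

6.32 GW

(46.7 × 10³) / (7.39 × 10⁻⁶) = 6.3194 × 10⁹ W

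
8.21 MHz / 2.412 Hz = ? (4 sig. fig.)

(8.21 × 10^6) / (2.412) = 3.4038 × 10^6

3404000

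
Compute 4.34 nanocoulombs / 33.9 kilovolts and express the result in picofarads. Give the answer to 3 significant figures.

0.128 picofarads

(4.34e-9) / (33.9e3) = 0.12802e-12 F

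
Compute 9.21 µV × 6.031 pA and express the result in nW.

0.00000005554551 nW

9.21e-6 × 6.031e-12 = 55.54551e-18 W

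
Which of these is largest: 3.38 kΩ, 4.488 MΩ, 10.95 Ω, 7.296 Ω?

4.488 MΩ

3.38 kΩ = 3380 Ω
4.488 MΩ = 4488000 Ω
10.95 Ω = 10.95 Ω
7.296 Ω = 7.296 Ω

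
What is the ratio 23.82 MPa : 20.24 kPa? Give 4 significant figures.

1177

(23.82 × 10^6) / (20.24 × 10^3) = 1.1769 × 10^3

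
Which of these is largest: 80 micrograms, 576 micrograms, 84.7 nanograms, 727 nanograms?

576 micrograms

80 micrograms = 0.00008 grams
576 micrograms = 0.000576 grams
84.7 nanograms = 0.0000000847 grams
727 nanograms = 0.000000727 grams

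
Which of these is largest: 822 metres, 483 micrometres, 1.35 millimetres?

822 metres

822 metres = 822 metres
483 micrometres = 0.000483 metres
1.35 millimetres = 0.00135 metres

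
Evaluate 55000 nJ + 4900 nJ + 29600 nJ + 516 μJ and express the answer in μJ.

605.5 μJ

In μJ:
  55000 nJ = 55000 × 10⁻³ μJ = 55
  4900 nJ = 4900 × 10⁻³ μJ = 4.9
  29600 nJ = 29600 × 10⁻³ μJ = 29.6
  516 μJ → 516
Sum: 55 + 4.9 + 29.6 + 516 = 605.5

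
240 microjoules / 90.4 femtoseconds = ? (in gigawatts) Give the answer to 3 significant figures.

2.65 gigawatts

(240 × 10^-6) / (90.4 × 10^-15) = 2.6549 × 10^9 W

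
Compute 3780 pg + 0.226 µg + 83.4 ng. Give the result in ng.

In ng:
  3780 pg = 3780 × 10^-3 ng = 3.78
  0.226 µg = 0.226 × 10^3 ng = 226
  83.4 ng → 83.4
Sum: 3.78 + 226 + 83.4 = 313.18

313.18 ng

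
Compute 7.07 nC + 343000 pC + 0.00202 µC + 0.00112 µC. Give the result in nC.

353.21 nC

In nC:
  7.07 nC → 7.07
  343000 pC = 343000 × 10^-3 nC = 343
  0.00202 µC = 0.00202 × 10^3 nC = 2.02
  0.00112 µC = 0.00112 × 10^3 nC = 1.12
Sum: 7.07 + 343 + 2.02 + 1.12 = 353.21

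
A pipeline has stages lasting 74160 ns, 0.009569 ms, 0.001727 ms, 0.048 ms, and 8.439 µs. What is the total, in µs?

In µs:
  74160 ns = 74160e-3 µs = 74.16
  0.009569 ms = 0.009569e3 µs = 9.569
  0.001727 ms = 0.001727e3 µs = 1.727
  0.048 ms = 0.048e3 µs = 48
  8.439 µs → 8.439
Sum: 74.16 + 9.569 + 1.727 + 48 + 8.439 = 141.895

141.895 µs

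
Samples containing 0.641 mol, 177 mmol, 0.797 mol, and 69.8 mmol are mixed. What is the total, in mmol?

In mmol:
  0.641 mol = 0.641 × 10³ mmol = 641
  177 mmol → 177
  0.797 mol = 0.797 × 10³ mmol = 797
  69.8 mmol → 69.8
Sum: 641 + 177 + 797 + 69.8 = 1684.8

1684.8 mmol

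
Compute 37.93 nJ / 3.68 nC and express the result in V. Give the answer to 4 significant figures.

(37.93 × 10^-9) / (3.68 × 10^-9) = 10.3071 V

10.31 V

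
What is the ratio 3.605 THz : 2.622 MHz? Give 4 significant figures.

(3.605e12) / (2.622e6) = 1.3749e6

1375000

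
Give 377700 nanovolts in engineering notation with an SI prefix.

= 377.7e-6 volts; 1e-6 is micro.

377.7 microvolts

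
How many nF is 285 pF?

pico = 10^-12, nano = 10^-9; factor is 10^-3.
285 × 10^-3 = 0.285

0.285 nF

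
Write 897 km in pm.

kilo = 10³, pico = 10⁻¹²; factor is 10¹⁵.
897 × 10¹⁵ = 897000000000000000

897000000000000000 pm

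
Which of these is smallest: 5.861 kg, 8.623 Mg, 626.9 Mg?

5.861 kg = 5861 g
8.623 Mg = 8623000 g
626.9 Mg = 626900000 g

5.861 kg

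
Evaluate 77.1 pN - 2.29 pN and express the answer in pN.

In pN:
  77.1 pN → 77.1
  2.29 pN → 2.29
Difference: 77.1 - 2.29 = 74.81

74.81 pN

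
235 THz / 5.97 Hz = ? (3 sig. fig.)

(235 × 10^12) / (5.97) = 39.36 × 10^12

39400000000000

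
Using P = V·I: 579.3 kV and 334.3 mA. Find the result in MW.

0.19365999 MW

579.3 × 10³ × 334.3 × 10⁻³ = 193659.99 W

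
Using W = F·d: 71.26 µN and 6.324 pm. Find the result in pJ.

71.26 × 10⁻⁶ × 6.324 × 10⁻¹² = 450.64824 × 10⁻¹⁸ J

0.00045064824 pJ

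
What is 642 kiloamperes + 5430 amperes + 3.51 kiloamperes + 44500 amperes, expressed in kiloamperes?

695.44 kiloamperes

In kiloamperes:
  642 kiloamperes → 642
  5430 amperes = 5430 × 10^-3 kiloamperes = 5.43
  3.51 kiloamperes → 3.51
  44500 amperes = 44500 × 10^-3 kiloamperes = 44.5
Sum: 642 + 5.43 + 3.51 + 44.5 = 695.44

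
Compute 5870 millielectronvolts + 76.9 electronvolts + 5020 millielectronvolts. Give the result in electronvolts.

87.79 electronvolts

In electronvolts:
  5870 millielectronvolts = 5870 × 10^-3 electronvolts = 5.87
  76.9 electronvolts → 76.9
  5020 millielectronvolts = 5020 × 10^-3 electronvolts = 5.02
Sum: 5.87 + 76.9 + 5.02 = 87.79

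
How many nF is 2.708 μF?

2708 nF

micro = 10^-6, nano = 10^-9; factor is 10^3.
2.708 × 10^3 = 2708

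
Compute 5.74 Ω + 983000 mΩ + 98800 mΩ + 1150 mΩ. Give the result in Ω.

In Ω:
  5.74 Ω → 5.74
  983000 mΩ = 983000 × 10^-3 Ω = 983
  98800 mΩ = 98800 × 10^-3 Ω = 98.8
  1150 mΩ = 1150 × 10^-3 Ω = 1.15
Sum: 5.74 + 983 + 98.8 + 1.15 = 1088.69

1088.69 Ω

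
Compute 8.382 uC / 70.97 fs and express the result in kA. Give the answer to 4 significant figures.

118100 kA

(8.382e-6) / (70.97e-15) = 0.118106e9 A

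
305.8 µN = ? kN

micro = 10⁻⁶, kilo = 10³; factor is 10⁻⁹.
305.8 × 10⁻⁹ = 0.0000003058

0.0000003058 kN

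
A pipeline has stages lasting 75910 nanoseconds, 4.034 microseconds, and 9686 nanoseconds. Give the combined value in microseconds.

In microseconds:
  75910 nanoseconds = 75910 × 10^-3 microseconds = 75.91
  4.034 microseconds → 4.034
  9686 nanoseconds = 9686 × 10^-3 microseconds = 9.686
Sum: 75.91 + 4.034 + 9.686 = 89.63

89.63 microseconds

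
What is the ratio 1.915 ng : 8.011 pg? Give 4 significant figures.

(1.915e-9) / (8.011e-12) = 0.23905e3

239.0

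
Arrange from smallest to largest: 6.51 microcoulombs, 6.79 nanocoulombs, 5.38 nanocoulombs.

6.51 microcoulombs = 0.00000651 coulombs
6.79 nanocoulombs = 0.00000000679 coulombs
5.38 nanocoulombs = 0.00000000538 coulombs

5.38 nanocoulombs < 6.79 nanocoulombs < 6.51 microcoulombs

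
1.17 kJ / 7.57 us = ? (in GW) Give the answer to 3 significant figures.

(1.17 × 10^3) / (7.57 × 10^-6) = 0.15456 × 10^9 W

0.155 GW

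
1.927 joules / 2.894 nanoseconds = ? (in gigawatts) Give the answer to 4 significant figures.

(1.927) / (2.894e-9) = 0.66586e9 W

0.6659 gigawatts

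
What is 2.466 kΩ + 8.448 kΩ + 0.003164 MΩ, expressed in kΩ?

In kΩ:
  2.466 kΩ → 2.466
  8.448 kΩ → 8.448
  0.003164 MΩ = 0.003164 × 10³ kΩ = 3.164
Sum: 2.466 + 8.448 + 3.164 = 14.078

14.078 kΩ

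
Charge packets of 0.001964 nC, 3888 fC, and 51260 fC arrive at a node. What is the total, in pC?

57.112 pC

In pC:
  0.001964 nC = 0.001964 × 10^3 pC = 1.964
  3888 fC = 3888 × 10^-3 pC = 3.888
  51260 fC = 51260 × 10^-3 pC = 51.26
Sum: 1.964 + 3.888 + 51.26 = 57.112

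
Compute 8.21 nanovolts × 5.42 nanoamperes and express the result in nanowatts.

8.21e-9 × 5.42e-9 = 44.4982e-18 W

0.0000000444982 nanowatts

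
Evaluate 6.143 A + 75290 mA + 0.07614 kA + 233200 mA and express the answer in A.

390.773 A

In A:
  6.143 A → 6.143
  75290 mA = 75290 × 10^-3 A = 75.29
  0.07614 kA = 0.07614 × 10^3 A = 76.14
  233200 mA = 233200 × 10^-3 A = 233.2
Sum: 6.143 + 75.29 + 76.14 + 233.2 = 390.773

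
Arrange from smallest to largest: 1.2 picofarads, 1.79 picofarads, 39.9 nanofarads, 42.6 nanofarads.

1.2 picofarads < 1.79 picofarads < 39.9 nanofarads < 42.6 nanofarads

1.2 picofarads = 0.0000000000012 farads
1.79 picofarads = 0.00000000000179 farads
39.9 nanofarads = 0.0000000399 farads
42.6 nanofarads = 0.0000000426 farads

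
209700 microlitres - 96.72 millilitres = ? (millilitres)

112.98 millilitres

In millilitres:
  209700 microlitres = 209700 × 10^-3 millilitres = 209.7
  96.72 millilitres → 96.72
Difference: 209.7 - 96.72 = 112.98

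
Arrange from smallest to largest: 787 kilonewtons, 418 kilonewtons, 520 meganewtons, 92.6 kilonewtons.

92.6 kilonewtons < 418 kilonewtons < 787 kilonewtons < 520 meganewtons

787 kilonewtons = 787000 newtons
418 kilonewtons = 418000 newtons
520 meganewtons = 520000000 newtons
92.6 kilonewtons = 92600 newtons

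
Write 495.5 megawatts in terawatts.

mega = 10⁶, tera = 10¹²; factor is 10⁻⁶.
495.5 × 10⁻⁶ = 0.0004955

0.0004955 terawatts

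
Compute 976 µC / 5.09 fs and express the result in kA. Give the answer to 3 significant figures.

192000000 kA

(976e-6) / (5.09e-15) = 191.75e9 A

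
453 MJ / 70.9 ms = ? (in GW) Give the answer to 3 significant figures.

(453e6) / (70.9e-3) = 6.3893e9 W

6.39 GW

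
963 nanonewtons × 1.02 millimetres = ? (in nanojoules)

963 × 10⁻⁹ × 1.02 × 10⁻³ = 982.26 × 10⁻¹² J

0.98226 nanojoules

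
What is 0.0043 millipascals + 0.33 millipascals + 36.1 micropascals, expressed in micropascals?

In micropascals:
  0.0043 millipascals = 0.0043 × 10³ micropascals = 4.3
  0.33 millipascals = 0.33 × 10³ micropascals = 330
  36.1 micropascals → 36.1
Sum: 4.3 + 330 + 36.1 = 370.4

370.4 micropascals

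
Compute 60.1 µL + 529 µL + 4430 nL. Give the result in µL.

In µL:
  60.1 µL → 60.1
  529 µL → 529
  4430 nL = 4430e-3 µL = 4.43
Sum: 60.1 + 529 + 4.43 = 593.53

593.53 µL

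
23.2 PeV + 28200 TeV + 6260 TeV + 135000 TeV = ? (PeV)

192.66 PeV

In PeV:
  23.2 PeV → 23.2
  28200 TeV = 28200 × 10^-3 PeV = 28.2
  6260 TeV = 6260 × 10^-3 PeV = 6.26
  135000 TeV = 135000 × 10^-3 PeV = 135
Sum: 23.2 + 28.2 + 6.26 + 135 = 192.66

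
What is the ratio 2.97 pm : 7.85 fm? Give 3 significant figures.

378

(2.97e-12) / (7.85e-15) = 0.3783e3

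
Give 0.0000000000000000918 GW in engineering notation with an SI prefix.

= 91.8 × 10⁻⁹ W; 10⁻⁹ is nano.

91.8 nW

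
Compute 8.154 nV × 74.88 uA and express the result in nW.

0.00061057152 nW

8.154 × 10^-9 × 74.88 × 10^-6 = 610.57152 × 10^-15 W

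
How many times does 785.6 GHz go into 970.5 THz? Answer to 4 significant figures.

(970.5 × 10¹²) / (785.6 × 10⁹) = 1.2354 × 10³

1235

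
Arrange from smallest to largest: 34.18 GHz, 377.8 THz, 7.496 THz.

34.18 GHz = 34180000000 Hz
377.8 THz = 377800000000000 Hz
7.496 THz = 7496000000000 Hz

34.18 GHz < 7.496 THz < 377.8 THz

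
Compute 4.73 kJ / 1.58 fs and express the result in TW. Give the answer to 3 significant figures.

(4.73 × 10^3) / (1.58 × 10^-15) = 2.9937 × 10^18 W

2990000 TW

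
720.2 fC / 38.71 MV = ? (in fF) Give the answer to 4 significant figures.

(720.2 × 10⁻¹⁵) / (38.71 × 10⁶) = 18.605 × 10⁻²¹ F

0.00001861 fF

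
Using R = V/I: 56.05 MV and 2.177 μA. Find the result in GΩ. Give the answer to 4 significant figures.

(56.05 × 10^6) / (2.177 × 10^-6) = 25.7464 × 10^12 Ω

25750 GΩ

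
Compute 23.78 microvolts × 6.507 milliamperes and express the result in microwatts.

0.15473646 microwatts

23.78 × 10^-6 × 6.507 × 10^-3 = 154.73646 × 10^-9 W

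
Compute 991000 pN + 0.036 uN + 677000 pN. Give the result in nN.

In nN:
  991000 pN = 991000 × 10⁻³ nN = 991
  0.036 uN = 0.036 × 10³ nN = 36
  677000 pN = 677000 × 10⁻³ nN = 677
Sum: 991 + 36 + 677 = 1704

1704 nN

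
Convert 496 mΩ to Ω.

0.496 Ω

milli = 10^-3, (no prefix) = 10^0; factor is 10^-3.
496 × 10^-3 = 0.496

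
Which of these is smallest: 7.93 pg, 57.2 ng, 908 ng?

7.93 pg = 0.00000000000793 g
57.2 ng = 0.0000000572 g
908 ng = 0.000000908 g

7.93 pg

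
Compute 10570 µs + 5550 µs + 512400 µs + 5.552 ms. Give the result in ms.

In ms:
  10570 µs = 10570 × 10^-3 ms = 10.57
  5550 µs = 5550 × 10^-3 ms = 5.55
  512400 µs = 512400 × 10^-3 ms = 512.4
  5.552 ms → 5.552
Sum: 10.57 + 5.55 + 512.4 + 5.552 = 534.072

534.072 ms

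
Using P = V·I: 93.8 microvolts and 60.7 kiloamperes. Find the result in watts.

5.69366 watts

93.8 × 10⁻⁶ × 60.7 × 10³ = 5693.66 × 10⁻³ W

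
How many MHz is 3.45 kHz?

0.00345 MHz

kilo = 1e3, mega = 1e6; factor is 1e-3.
3.45 × 1e-3 = 0.00345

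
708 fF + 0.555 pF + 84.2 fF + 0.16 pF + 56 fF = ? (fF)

In fF:
  708 fF → 708
  0.555 pF = 0.555 × 10^3 fF = 555
  84.2 fF → 84.2
  0.16 pF = 0.16 × 10^3 fF = 160
  56 fF → 56
Sum: 708 + 555 + 84.2 + 160 + 56 = 1563.2

1563.2 fF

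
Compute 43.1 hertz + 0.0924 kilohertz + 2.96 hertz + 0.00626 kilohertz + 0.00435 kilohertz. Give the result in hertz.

In hertz:
  43.1 hertz → 43.1
  0.0924 kilohertz = 0.0924e3 hertz = 92.4
  2.96 hertz → 2.96
  0.00626 kilohertz = 0.00626e3 hertz = 6.26
  0.00435 kilohertz = 0.00435e3 hertz = 4.35
Sum: 43.1 + 92.4 + 2.96 + 6.26 + 4.35 = 149.07

149.07 hertz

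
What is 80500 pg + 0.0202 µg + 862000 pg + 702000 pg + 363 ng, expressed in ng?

2027.7 ng

In ng:
  80500 pg = 80500 × 10⁻³ ng = 80.5
  0.0202 µg = 0.0202 × 10³ ng = 20.2
  862000 pg = 862000 × 10⁻³ ng = 862
  702000 pg = 702000 × 10⁻³ ng = 702
  363 ng → 363
Sum: 80.5 + 20.2 + 862 + 702 + 363 = 2027.7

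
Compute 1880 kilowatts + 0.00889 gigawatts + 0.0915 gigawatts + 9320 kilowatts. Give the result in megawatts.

111.59 megawatts

In megawatts:
  1880 kilowatts = 1880e-3 megawatts = 1.88
  0.00889 gigawatts = 0.00889e3 megawatts = 8.89
  0.0915 gigawatts = 0.0915e3 megawatts = 91.5
  9320 kilowatts = 9320e-3 megawatts = 9.32
Sum: 1.88 + 8.89 + 91.5 + 9.32 = 111.59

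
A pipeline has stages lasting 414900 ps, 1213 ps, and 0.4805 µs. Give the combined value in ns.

896.613 ns

In ns:
  414900 ps = 414900 × 10⁻³ ns = 414.9
  1213 ps = 1213 × 10⁻³ ns = 1.213
  0.4805 µs = 0.4805 × 10³ ns = 480.5
Sum: 414.9 + 1.213 + 480.5 = 896.613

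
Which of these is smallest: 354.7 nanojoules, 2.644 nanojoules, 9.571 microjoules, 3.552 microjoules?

2.644 nanojoules

354.7 nanojoules = 0.0000003547 joules
2.644 nanojoules = 0.000000002644 joules
9.571 microjoules = 0.000009571 joules
3.552 microjoules = 0.000003552 joules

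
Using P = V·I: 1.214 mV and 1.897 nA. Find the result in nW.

0.002302958 nW

1.214 × 10^-3 × 1.897 × 10^-9 = 2.302958 × 10^-12 W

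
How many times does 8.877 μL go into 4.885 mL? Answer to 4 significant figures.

(4.885 × 10⁻³) / (8.877 × 10⁻⁶) = 0.5503 × 10³

550.3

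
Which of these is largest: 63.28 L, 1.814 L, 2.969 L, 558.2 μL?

63.28 L

63.28 L = 63.28 L
1.814 L = 1.814 L
2.969 L = 2.969 L
558.2 μL = 0.0005582 L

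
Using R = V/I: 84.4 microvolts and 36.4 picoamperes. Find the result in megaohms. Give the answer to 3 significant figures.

(84.4 × 10^-6) / (36.4 × 10^-12) = 2.3187 × 10^6 Ω

2.32 megaohms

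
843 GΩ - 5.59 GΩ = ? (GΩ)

In GΩ:
  843 GΩ → 843
  5.59 GΩ → 5.59
Difference: 843 - 5.59 = 837.41

837.41 GΩ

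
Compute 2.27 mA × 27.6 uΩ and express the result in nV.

62.652 nV

2.27 × 10⁻³ × 27.6 × 10⁻⁶ = 62.652 × 10⁻⁹ V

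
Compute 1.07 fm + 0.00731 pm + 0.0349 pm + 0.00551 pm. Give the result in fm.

48.79 fm

In fm:
  1.07 fm → 1.07
  0.00731 pm = 0.00731e3 fm = 7.31
  0.0349 pm = 0.0349e3 fm = 34.9
  0.00551 pm = 0.00551e3 fm = 5.51
Sum: 1.07 + 7.31 + 34.9 + 5.51 = 48.79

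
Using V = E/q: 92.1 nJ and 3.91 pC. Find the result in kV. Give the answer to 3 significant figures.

(92.1 × 10⁻⁹) / (3.91 × 10⁻¹²) = 23.555 × 10³ V

23.6 kV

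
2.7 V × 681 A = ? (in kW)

2.7 × 681 = 1838.7 W

1.8387 kW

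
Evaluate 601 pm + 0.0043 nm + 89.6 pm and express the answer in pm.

In pm:
  601 pm → 601
  0.0043 nm = 0.0043e3 pm = 4.3
  89.6 pm → 89.6
Sum: 601 + 4.3 + 89.6 = 694.9

694.9 pm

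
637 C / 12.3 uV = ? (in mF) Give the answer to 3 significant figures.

(637) / (12.3 × 10^-6) = 51.789 × 10^6 F

51800000000 mF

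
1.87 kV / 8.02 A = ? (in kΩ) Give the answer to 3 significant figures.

(1.87e3) / (8.02) = 0.23317e3 Ω

0.233 kΩ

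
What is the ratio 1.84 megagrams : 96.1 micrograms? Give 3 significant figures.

19100000000

(1.84 × 10⁶) / (96.1 × 10⁻⁶) = 0.01915 × 10¹²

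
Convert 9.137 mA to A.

milli = 1e-3, (no prefix) = 1e0; factor is 1e-3.
9.137 × 1e-3 = 0.009137

0.009137 A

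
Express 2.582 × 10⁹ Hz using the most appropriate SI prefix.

= 2.582 × 10⁹ Hz; 10⁹ is giga.

2.582 GHz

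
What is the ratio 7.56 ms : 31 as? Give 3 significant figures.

244000000000000

(7.56 × 10⁻³) / (31 × 10⁻¹⁸) = 0.2439 × 10¹⁵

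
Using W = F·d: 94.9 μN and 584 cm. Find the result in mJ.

94.9 × 10⁻⁶ × 584 × 10⁻² = 55421.6 × 10⁻⁸ J

0.554216 mJ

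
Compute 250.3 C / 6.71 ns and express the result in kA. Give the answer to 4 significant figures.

37300000 kA

(250.3) / (6.71e-9) = 37.3025e9 A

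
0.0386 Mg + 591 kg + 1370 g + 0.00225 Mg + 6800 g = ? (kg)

In kg:
  0.0386 Mg = 0.0386 × 10³ kg = 38.6
  591 kg → 591
  1370 g = 1370 × 10⁻³ kg = 1.37
  0.00225 Mg = 0.00225 × 10³ kg = 2.25
  6800 g = 6800 × 10⁻³ kg = 6.8
Sum: 38.6 + 591 + 1.37 + 2.25 + 6.8 = 640.02

640.02 kg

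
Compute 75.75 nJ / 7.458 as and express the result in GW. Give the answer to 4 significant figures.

10.16 GW

(75.75 × 10^-9) / (7.458 × 10^-18) = 10.1569 × 10^9 W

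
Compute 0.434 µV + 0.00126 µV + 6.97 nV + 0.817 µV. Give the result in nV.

In nV:
  0.434 µV = 0.434 × 10³ nV = 434
  0.00126 µV = 0.00126 × 10³ nV = 1.26
  6.97 nV → 6.97
  0.817 µV = 0.817 × 10³ nV = 817
Sum: 434 + 1.26 + 6.97 + 817 = 1259.23

1259.23 nV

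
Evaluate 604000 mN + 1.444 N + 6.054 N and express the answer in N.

In N:
  604000 mN = 604000 × 10^-3 N = 604
  1.444 N → 1.444
  6.054 N → 6.054
Sum: 604 + 1.444 + 6.054 = 611.498

611.498 N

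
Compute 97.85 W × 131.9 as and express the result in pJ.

0.012906415 pJ

97.85 × 131.9e-18 = 12906.415e-18 J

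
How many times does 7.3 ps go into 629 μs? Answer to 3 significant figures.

86200000

(629e-6) / (7.3e-12) = 86.16e6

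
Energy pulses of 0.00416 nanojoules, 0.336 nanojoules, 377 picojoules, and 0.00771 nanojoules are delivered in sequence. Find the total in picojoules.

In picojoules:
  0.00416 nanojoules = 0.00416e3 picojoules = 4.16
  0.336 nanojoules = 0.336e3 picojoules = 336
  377 picojoules → 377
  0.00771 nanojoules = 0.00771e3 picojoules = 7.71
Sum: 4.16 + 336 + 377 + 7.71 = 724.87

724.87 picojoules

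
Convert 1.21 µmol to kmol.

0.00000000121 kmol

micro = 10^-6, kilo = 10^3; factor is 10^-9.
1.21 × 10^-9 = 0.00000000121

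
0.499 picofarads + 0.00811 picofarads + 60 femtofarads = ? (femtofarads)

In femtofarads:
  0.499 picofarads = 0.499 × 10^3 femtofarads = 499
  0.00811 picofarads = 0.00811 × 10^3 femtofarads = 8.11
  60 femtofarads → 60
Sum: 499 + 8.11 + 60 = 567.11

567.11 femtofarads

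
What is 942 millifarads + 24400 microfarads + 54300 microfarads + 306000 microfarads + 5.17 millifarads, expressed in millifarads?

In millifarads:
  942 millifarads → 942
  24400 microfarads = 24400e-3 millifarads = 24.4
  54300 microfarads = 54300e-3 millifarads = 54.3
  306000 microfarads = 306000e-3 millifarads = 306
  5.17 millifarads → 5.17
Sum: 942 + 24.4 + 54.3 + 306 + 5.17 = 1331.87

1331.87 millifarads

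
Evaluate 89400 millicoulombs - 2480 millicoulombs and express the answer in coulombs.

In coulombs:
  89400 millicoulombs = 89400 × 10^-3 coulombs = 89.4
  2480 millicoulombs = 2480 × 10^-3 coulombs = 2.48
Difference: 89.4 - 2.48 = 86.92

86.92 coulombs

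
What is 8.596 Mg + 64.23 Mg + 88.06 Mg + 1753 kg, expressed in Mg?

162.639 Mg

In Mg:
  8.596 Mg → 8.596
  64.23 Mg → 64.23
  88.06 Mg → 88.06
  1753 kg = 1753 × 10^-3 Mg = 1.753
Sum: 8.596 + 64.23 + 88.06 + 1.753 = 162.639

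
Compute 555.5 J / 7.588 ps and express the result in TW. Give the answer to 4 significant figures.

(555.5) / (7.588 × 10⁻¹²) = 73.2077 × 10¹² W

73.21 TW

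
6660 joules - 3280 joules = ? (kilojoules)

In kilojoules:
  6660 joules = 6660 × 10^-3 kilojoules = 6.66
  3280 joules = 3280 × 10^-3 kilojoules = 3.28
Difference: 6.66 - 3.28 = 3.38

3.38 kilojoules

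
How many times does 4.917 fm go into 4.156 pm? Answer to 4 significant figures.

845.2

(4.156 × 10^-12) / (4.917 × 10^-15) = 0.84523 × 10^3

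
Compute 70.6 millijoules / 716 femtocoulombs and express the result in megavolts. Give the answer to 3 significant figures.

98600 megavolts

(70.6 × 10⁻³) / (716 × 10⁻¹⁵) = 0.098603 × 10¹² V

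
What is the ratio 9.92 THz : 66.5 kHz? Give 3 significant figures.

149000000

(9.92e12) / (66.5e3) = 0.1492e9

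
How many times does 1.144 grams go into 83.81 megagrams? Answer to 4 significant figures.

73260000

(83.81 × 10^6) / (1.144) = 73.26 × 10^6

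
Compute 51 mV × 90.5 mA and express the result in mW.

51 × 10^-3 × 90.5 × 10^-3 = 4615.5 × 10^-6 W

4.6155 mW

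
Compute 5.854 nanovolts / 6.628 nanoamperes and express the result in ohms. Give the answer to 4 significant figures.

0.8832 ohms

(5.854 × 10⁻⁹) / (6.628 × 10⁻⁹) = 0.883223 Ω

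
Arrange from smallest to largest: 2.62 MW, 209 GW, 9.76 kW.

2.62 MW = 2620000 W
209 GW = 209000000000 W
9.76 kW = 9760 W

9.76 kW < 2.62 MW < 209 GW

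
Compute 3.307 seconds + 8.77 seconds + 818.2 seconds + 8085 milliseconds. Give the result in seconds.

838.362 seconds

In seconds:
  3.307 seconds → 3.307
  8.77 seconds → 8.77
  818.2 seconds → 818.2
  8085 milliseconds = 8085 × 10⁻³ seconds = 8.085
Sum: 3.307 + 8.77 + 818.2 + 8.085 = 838.362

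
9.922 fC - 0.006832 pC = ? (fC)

3.09 fC

In fC:
  9.922 fC → 9.922
  0.006832 pC = 0.006832 × 10³ fC = 6.832
Difference: 9.922 - 6.832 = 3.09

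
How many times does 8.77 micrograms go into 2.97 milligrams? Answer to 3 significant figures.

339

(2.97 × 10⁻³) / (8.77 × 10⁻⁶) = 0.3387 × 10³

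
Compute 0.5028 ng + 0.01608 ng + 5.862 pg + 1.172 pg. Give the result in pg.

525.914 pg

In pg:
  0.5028 ng = 0.5028e3 pg = 502.8
  0.01608 ng = 0.01608e3 pg = 16.08
  5.862 pg → 5.862
  1.172 pg → 1.172
Sum: 502.8 + 16.08 + 5.862 + 1.172 = 525.914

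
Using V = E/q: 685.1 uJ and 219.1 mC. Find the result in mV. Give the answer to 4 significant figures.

(685.1e-6) / (219.1e-3) = 3.12688e-3 V

3.127 mV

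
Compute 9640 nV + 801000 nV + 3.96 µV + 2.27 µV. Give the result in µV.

In µV:
  9640 nV = 9640 × 10⁻³ µV = 9.64
  801000 nV = 801000 × 10⁻³ µV = 801
  3.96 µV → 3.96
  2.27 µV → 2.27
Sum: 9.64 + 801 + 3.96 + 2.27 = 816.87

816.87 µV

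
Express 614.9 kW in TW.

0.0000006149 TW

kilo = 10³, tera = 10¹²; factor is 10⁻⁹.
614.9 × 10⁻⁹ = 0.0000006149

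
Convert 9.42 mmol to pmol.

9420000000 pmol

milli = 10^-3, pico = 10^-12; factor is 10^9.
9.42 × 10^9 = 9420000000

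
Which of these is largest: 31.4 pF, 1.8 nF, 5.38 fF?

31.4 pF = 0.0000000000314 F
1.8 nF = 0.0000000018 F
5.38 fF = 0.00000000000000538 F

1.8 nF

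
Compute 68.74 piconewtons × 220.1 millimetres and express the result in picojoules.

68.74e-12 × 220.1e-3 = 15129.674e-15 J

15.129674 picojoules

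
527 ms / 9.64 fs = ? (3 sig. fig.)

(527e-3) / (9.64e-15) = 54.67e12

54700000000000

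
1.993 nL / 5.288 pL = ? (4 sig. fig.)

376.9

(1.993 × 10^-9) / (5.288 × 10^-12) = 0.37689 × 10^3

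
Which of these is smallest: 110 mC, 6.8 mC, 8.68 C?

110 mC = 0.11 C
6.8 mC = 0.0068 C
8.68 C = 8.68 C

6.8 mC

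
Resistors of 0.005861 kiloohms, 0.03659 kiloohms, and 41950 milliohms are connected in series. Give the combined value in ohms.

In ohms:
  0.005861 kiloohms = 0.005861 × 10^3 ohms = 5.861
  0.03659 kiloohms = 0.03659 × 10^3 ohms = 36.59
  41950 milliohms = 41950 × 10^-3 ohms = 41.95
Sum: 5.861 + 36.59 + 41.95 = 84.401

84.401 ohms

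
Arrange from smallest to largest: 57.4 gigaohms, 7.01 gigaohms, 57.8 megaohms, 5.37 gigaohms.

57.4 gigaohms = 57400000000 ohms
7.01 gigaohms = 7010000000 ohms
57.8 megaohms = 57800000 ohms
5.37 gigaohms = 5370000000 ohms

57.8 megaohms < 5.37 gigaohms < 7.01 gigaohms < 57.4 gigaohms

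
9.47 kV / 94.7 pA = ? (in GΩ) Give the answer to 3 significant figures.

(9.47e3) / (94.7e-12) = 0.1e15 Ω

100000 GΩ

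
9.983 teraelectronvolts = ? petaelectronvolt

tera = 10^12, peta = 10^15; factor is 10^-3.
9.983 × 10^-3 = 0.009983

0.009983 petaelectronvolts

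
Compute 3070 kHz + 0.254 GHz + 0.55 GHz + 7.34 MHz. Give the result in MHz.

814.41 MHz

In MHz:
  3070 kHz = 3070e-3 MHz = 3.07
  0.254 GHz = 0.254e3 MHz = 254
  0.55 GHz = 0.55e3 MHz = 550
  7.34 MHz → 7.34
Sum: 3.07 + 254 + 550 + 7.34 = 814.41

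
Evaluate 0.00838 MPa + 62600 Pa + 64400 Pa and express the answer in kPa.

135.38 kPa

In kPa:
  0.00838 MPa = 0.00838 × 10³ kPa = 8.38
  62600 Pa = 62600 × 10⁻³ kPa = 62.6
  64400 Pa = 64400 × 10⁻³ kPa = 64.4
Sum: 8.38 + 62.6 + 64.4 = 135.38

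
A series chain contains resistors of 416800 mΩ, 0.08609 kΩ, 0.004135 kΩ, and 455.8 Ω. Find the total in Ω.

In Ω:
  416800 mΩ = 416800 × 10⁻³ Ω = 416.8
  0.08609 kΩ = 0.08609 × 10³ Ω = 86.09
  0.004135 kΩ = 0.004135 × 10³ Ω = 4.135
  455.8 Ω → 455.8
Sum: 416.8 + 86.09 + 4.135 + 455.8 = 962.825

962.825 Ω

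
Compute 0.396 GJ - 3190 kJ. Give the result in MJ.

In MJ:
  0.396 GJ = 0.396e3 MJ = 396
  3190 kJ = 3190e-3 MJ = 3.19
Difference: 396 - 3.19 = 392.81

392.81 MJ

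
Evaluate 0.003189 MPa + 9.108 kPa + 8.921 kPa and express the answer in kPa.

21.218 kPa

In kPa:
  0.003189 MPa = 0.003189e3 kPa = 3.189
  9.108 kPa → 9.108
  8.921 kPa → 8.921
Sum: 3.189 + 9.108 + 8.921 = 21.218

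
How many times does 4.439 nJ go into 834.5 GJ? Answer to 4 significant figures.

(834.5e9) / (4.439e-9) = 187.99e18

188000000000000000000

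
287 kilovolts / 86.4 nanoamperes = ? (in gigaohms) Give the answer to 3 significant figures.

(287e3) / (86.4e-9) = 3.3218e12 Ω

3320 gigaohms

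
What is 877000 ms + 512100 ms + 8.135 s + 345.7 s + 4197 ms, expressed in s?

In s:
  877000 ms = 877000 × 10⁻³ s = 877
  512100 ms = 512100 × 10⁻³ s = 512.1
  8.135 s → 8.135
  345.7 s → 345.7
  4197 ms = 4197 × 10⁻³ s = 4.197
Sum: 877 + 512.1 + 8.135 + 345.7 + 4.197 = 1747.132

1747.132 s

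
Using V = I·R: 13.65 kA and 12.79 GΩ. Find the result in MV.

13.65 × 10^3 × 12.79 × 10^9 = 174.5835 × 10^12 V

174583500 MV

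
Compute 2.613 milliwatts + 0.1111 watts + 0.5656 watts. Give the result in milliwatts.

679.313 milliwatts

In milliwatts:
  2.613 milliwatts → 2.613
  0.1111 watts = 0.1111 × 10³ milliwatts = 111.1
  0.5656 watts = 0.5656 × 10³ milliwatts = 565.6
Sum: 2.613 + 111.1 + 565.6 = 679.313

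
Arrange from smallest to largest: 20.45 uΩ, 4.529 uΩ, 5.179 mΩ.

20.45 uΩ = 0.00002045 Ω
4.529 uΩ = 0.000004529 Ω
5.179 mΩ = 0.005179 Ω

4.529 uΩ < 20.45 uΩ < 5.179 mΩ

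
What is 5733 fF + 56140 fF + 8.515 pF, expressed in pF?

70.388 pF

In pF:
  5733 fF = 5733e-3 pF = 5.733
  56140 fF = 56140e-3 pF = 56.14
  8.515 pF → 8.515
Sum: 5.733 + 56.14 + 8.515 = 70.388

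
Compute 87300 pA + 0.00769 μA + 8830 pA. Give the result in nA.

103.82 nA

In nA:
  87300 pA = 87300 × 10⁻³ nA = 87.3
  0.00769 μA = 0.00769 × 10³ nA = 7.69
  8830 pA = 8830 × 10⁻³ nA = 8.83
Sum: 87.3 + 7.69 + 8.83 = 103.82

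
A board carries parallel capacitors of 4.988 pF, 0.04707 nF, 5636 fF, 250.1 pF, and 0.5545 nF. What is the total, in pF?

In pF:
  4.988 pF → 4.988
  0.04707 nF = 0.04707e3 pF = 47.07
  5636 fF = 5636e-3 pF = 5.636
  250.1 pF → 250.1
  0.5545 nF = 0.5545e3 pF = 554.5
Sum: 4.988 + 47.07 + 5.636 + 250.1 + 554.5 = 862.294

862.294 pF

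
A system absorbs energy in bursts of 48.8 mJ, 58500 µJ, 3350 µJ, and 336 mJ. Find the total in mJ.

446.65 mJ

In mJ:
  48.8 mJ → 48.8
  58500 µJ = 58500e-3 mJ = 58.5
  3350 µJ = 3350e-3 mJ = 3.35
  336 mJ → 336
Sum: 48.8 + 58.5 + 3.35 + 336 = 446.65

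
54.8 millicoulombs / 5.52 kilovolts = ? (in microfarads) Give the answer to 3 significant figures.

(54.8e-3) / (5.52e3) = 9.9275e-6 F

9.93 microfarads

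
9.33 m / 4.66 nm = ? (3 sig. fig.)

2000000000

(9.33) / (4.66e-9) = 2.002e9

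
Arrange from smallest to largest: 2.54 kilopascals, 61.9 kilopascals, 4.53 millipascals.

2.54 kilopascals = 2540 pascals
61.9 kilopascals = 61900 pascals
4.53 millipascals = 0.00453 pascals

4.53 millipascals < 2.54 kilopascals < 61.9 kilopascals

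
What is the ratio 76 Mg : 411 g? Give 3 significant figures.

185000

(76 × 10⁶) / (411) = 0.1849 × 10⁶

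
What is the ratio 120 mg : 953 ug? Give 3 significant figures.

(120 × 10^-3) / (953 × 10^-6) = 0.1259 × 10^3

126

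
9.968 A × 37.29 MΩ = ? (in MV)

371.70672 MV

9.968 × 37.29 × 10^6 = 371.70672 × 10^6 V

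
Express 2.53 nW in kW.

0.00000000000253 kW

nano = 10⁻⁹, kilo = 10³; factor is 10⁻¹².
2.53 × 10⁻¹² = 0.00000000000253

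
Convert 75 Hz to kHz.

0.075 kHz

(no prefix) = 10⁰, kilo = 10³; factor is 10⁻³.
75 × 10⁻³ = 0.075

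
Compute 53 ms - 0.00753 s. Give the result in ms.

In ms:
  53 ms → 53
  0.00753 s = 0.00753e3 ms = 7.53
Difference: 53 - 7.53 = 45.47

45.47 ms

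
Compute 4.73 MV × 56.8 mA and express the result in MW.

4.73 × 10⁶ × 56.8 × 10⁻³ = 268.664 × 10³ W

0.268664 MW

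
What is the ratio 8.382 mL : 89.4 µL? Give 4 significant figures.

(8.382 × 10⁻³) / (89.4 × 10⁻⁶) = 0.093758 × 10³

93.76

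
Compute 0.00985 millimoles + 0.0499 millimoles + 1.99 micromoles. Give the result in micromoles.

61.74 micromoles

In micromoles:
  0.00985 millimoles = 0.00985e3 micromoles = 9.85
  0.0499 millimoles = 0.0499e3 micromoles = 49.9
  1.99 micromoles → 1.99
Sum: 9.85 + 49.9 + 1.99 = 61.74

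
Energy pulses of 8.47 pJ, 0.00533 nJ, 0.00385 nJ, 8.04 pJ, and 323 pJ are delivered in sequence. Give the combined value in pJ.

In pJ:
  8.47 pJ → 8.47
  0.00533 nJ = 0.00533e3 pJ = 5.33
  0.00385 nJ = 0.00385e3 pJ = 3.85
  8.04 pJ → 8.04
  323 pJ → 323
Sum: 8.47 + 5.33 + 3.85 + 8.04 + 323 = 348.69

348.69 pJ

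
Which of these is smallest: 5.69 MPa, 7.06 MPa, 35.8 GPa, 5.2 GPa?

5.69 MPa

5.69 MPa = 5690000 Pa
7.06 MPa = 7060000 Pa
35.8 GPa = 35800000000 Pa
5.2 GPa = 5200000000 Pa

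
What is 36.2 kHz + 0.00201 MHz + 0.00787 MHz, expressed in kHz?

In kHz:
  36.2 kHz → 36.2
  0.00201 MHz = 0.00201e3 kHz = 2.01
  0.00787 MHz = 0.00787e3 kHz = 7.87
Sum: 36.2 + 2.01 + 7.87 = 46.08

46.08 kHz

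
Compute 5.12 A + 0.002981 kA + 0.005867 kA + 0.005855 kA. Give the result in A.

19.823 A

In A:
  5.12 A → 5.12
  0.002981 kA = 0.002981 × 10^3 A = 2.981
  0.005867 kA = 0.005867 × 10^3 A = 5.867
  0.005855 kA = 0.005855 × 10^3 A = 5.855
Sum: 5.12 + 2.981 + 5.867 + 5.855 = 19.823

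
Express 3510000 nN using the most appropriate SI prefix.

= 3.51 × 10^-3 N; 10^-3 is milli.

3.51 mN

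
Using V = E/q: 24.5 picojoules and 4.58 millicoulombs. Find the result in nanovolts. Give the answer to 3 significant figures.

5.35 nanovolts

(24.5 × 10⁻¹²) / (4.58 × 10⁻³) = 5.3493 × 10⁻⁹ V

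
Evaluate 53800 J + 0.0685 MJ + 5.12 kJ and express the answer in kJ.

127.42 kJ

In kJ:
  53800 J = 53800 × 10⁻³ kJ = 53.8
  0.0685 MJ = 0.0685 × 10³ kJ = 68.5
  5.12 kJ → 5.12
Sum: 53.8 + 68.5 + 5.12 = 127.42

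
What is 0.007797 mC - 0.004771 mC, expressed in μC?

In μC:
  0.007797 mC = 0.007797 × 10^3 μC = 7.797
  0.004771 mC = 0.004771 × 10^3 μC = 4.771
Difference: 7.797 - 4.771 = 3.026

3.026 μC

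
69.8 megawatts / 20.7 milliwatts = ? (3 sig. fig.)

(69.8 × 10⁶) / (20.7 × 10⁻³) = 3.372 × 10⁹

3370000000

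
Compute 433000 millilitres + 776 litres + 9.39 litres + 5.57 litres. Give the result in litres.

1223.96 litres

In litres:
  433000 millilitres = 433000 × 10^-3 litres = 433
  776 litres → 776
  9.39 litres → 9.39
  5.57 litres → 5.57
Sum: 433 + 776 + 9.39 + 5.57 = 1223.96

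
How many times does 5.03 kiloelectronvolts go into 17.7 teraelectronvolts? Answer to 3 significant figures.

(17.7 × 10^12) / (5.03 × 10^3) = 3.519 × 10^9

3520000000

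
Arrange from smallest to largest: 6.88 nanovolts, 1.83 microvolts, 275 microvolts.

6.88 nanovolts = 0.00000000688 volts
1.83 microvolts = 0.00000183 volts
275 microvolts = 0.000275 volts

6.88 nanovolts < 1.83 microvolts < 275 microvolts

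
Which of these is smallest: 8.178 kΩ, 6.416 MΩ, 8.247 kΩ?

8.178 kΩ

8.178 kΩ = 8178 Ω
6.416 MΩ = 6416000 Ω
8.247 kΩ = 8247 Ω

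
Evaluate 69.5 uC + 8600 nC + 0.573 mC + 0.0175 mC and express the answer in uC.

668.6 uC

In uC:
  69.5 uC → 69.5
  8600 nC = 8600e-3 uC = 8.6
  0.573 mC = 0.573e3 uC = 573
  0.0175 mC = 0.0175e3 uC = 17.5
Sum: 69.5 + 8.6 + 573 + 17.5 = 668.6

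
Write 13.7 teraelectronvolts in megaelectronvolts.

13700000 megaelectronvolts

tera = 10¹², mega = 10⁶; factor is 10⁶.
13.7 × 10⁶ = 13700000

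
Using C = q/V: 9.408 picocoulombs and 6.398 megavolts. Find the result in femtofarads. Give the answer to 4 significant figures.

0.001470 femtofarads

(9.408 × 10⁻¹²) / (6.398 × 10⁶) = 1.47046 × 10⁻¹⁸ F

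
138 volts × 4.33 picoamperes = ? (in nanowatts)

0.59754 nanowatts

138 × 4.33e-12 = 597.54e-12 W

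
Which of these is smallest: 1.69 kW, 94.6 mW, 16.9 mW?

1.69 kW = 1690 W
94.6 mW = 0.0946 W
16.9 mW = 0.0169 W

16.9 mW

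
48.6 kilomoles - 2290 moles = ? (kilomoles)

In kilomoles:
  48.6 kilomoles → 48.6
  2290 moles = 2290 × 10⁻³ kilomoles = 2.29
Difference: 48.6 - 2.29 = 46.31

46.31 kilomoles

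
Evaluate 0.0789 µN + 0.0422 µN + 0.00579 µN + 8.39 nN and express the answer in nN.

In nN:
  0.0789 µN = 0.0789 × 10^3 nN = 78.9
  0.0422 µN = 0.0422 × 10^3 nN = 42.2
  0.00579 µN = 0.00579 × 10^3 nN = 5.79
  8.39 nN → 8.39
Sum: 78.9 + 42.2 + 5.79 + 8.39 = 135.28

135.28 nN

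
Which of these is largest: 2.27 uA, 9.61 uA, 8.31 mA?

2.27 uA = 0.00000227 A
9.61 uA = 0.00000961 A
8.31 mA = 0.00831 A

8.31 mA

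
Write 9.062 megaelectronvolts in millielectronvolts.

mega = 10^6, milli = 10^-3; factor is 10^9.
9.062 × 10^9 = 9062000000

9062000000 millielectronvolts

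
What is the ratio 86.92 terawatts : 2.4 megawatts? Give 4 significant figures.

36220000

(86.92e12) / (2.4e6) = 36.217e6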